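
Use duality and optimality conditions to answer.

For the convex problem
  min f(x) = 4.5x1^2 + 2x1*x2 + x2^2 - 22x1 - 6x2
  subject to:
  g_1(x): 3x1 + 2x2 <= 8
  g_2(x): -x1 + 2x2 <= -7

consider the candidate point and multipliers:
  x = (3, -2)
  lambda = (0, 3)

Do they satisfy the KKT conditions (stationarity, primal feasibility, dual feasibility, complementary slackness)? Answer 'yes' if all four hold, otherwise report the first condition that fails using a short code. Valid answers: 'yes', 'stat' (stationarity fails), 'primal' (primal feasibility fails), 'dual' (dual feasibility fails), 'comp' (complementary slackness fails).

Gradient of f: grad f(x) = Q x + c = (1, -4)
Constraint values g_i(x) = a_i^T x - b_i:
  g_1((3, -2)) = -3
  g_2((3, -2)) = 0
Stationarity residual: grad f(x) + sum_i lambda_i a_i = (-2, 2)
  -> stationarity FAILS
Primal feasibility (all g_i <= 0): OK
Dual feasibility (all lambda_i >= 0): OK
Complementary slackness (lambda_i * g_i(x) = 0 for all i): OK

Verdict: the first failing condition is stationarity -> stat.

stat


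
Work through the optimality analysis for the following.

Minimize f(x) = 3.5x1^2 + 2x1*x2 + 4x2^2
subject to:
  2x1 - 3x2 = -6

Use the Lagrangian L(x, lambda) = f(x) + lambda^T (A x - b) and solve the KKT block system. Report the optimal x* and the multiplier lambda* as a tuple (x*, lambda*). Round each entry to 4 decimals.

Form the Lagrangian:
  L(x, lambda) = (1/2) x^T Q x + c^T x + lambda^T (A x - b)
Stationarity (grad_x L = 0): Q x + c + A^T lambda = 0.
Primal feasibility: A x = b.

This gives the KKT block system:
  [ Q   A^T ] [ x     ]   [-c ]
  [ A    0  ] [ lambda ] = [ b ]

Solving the linear system:
  x*      = (-1.1092, 1.2605)
  lambda* = (2.6218)
  f(x*)   = 7.8655

x* = (-1.1092, 1.2605), lambda* = (2.6218)


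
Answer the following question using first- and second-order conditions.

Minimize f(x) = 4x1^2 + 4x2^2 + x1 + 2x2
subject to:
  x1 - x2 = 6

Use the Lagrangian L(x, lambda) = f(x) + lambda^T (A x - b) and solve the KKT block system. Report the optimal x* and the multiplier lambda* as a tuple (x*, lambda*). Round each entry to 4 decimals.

Form the Lagrangian:
  L(x, lambda) = (1/2) x^T Q x + c^T x + lambda^T (A x - b)
Stationarity (grad_x L = 0): Q x + c + A^T lambda = 0.
Primal feasibility: A x = b.

This gives the KKT block system:
  [ Q   A^T ] [ x     ]   [-c ]
  [ A    0  ] [ lambda ] = [ b ]

Solving the linear system:
  x*      = (2.8125, -3.1875)
  lambda* = (-23.5)
  f(x*)   = 68.7188

x* = (2.8125, -3.1875), lambda* = (-23.5)


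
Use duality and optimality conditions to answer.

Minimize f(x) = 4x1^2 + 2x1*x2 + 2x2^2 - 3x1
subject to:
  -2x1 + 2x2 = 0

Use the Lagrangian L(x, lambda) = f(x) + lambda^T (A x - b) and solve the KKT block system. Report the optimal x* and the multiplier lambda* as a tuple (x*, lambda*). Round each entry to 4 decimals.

Form the Lagrangian:
  L(x, lambda) = (1/2) x^T Q x + c^T x + lambda^T (A x - b)
Stationarity (grad_x L = 0): Q x + c + A^T lambda = 0.
Primal feasibility: A x = b.

This gives the KKT block system:
  [ Q   A^T ] [ x     ]   [-c ]
  [ A    0  ] [ lambda ] = [ b ]

Solving the linear system:
  x*      = (0.1875, 0.1875)
  lambda* = (-0.5625)
  f(x*)   = -0.2812

x* = (0.1875, 0.1875), lambda* = (-0.5625)


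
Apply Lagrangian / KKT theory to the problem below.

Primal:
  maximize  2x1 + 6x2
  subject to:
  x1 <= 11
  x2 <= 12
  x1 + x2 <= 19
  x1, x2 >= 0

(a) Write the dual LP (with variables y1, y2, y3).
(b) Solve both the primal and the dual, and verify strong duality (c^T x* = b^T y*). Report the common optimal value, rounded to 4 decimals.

The standard primal-dual pair for 'max c^T x s.t. A x <= b, x >= 0' is:
  Dual:  min b^T y  s.t.  A^T y >= c,  y >= 0.

So the dual LP is:
  minimize  11y1 + 12y2 + 19y3
  subject to:
    y1 + y3 >= 2
    y2 + y3 >= 6
    y1, y2, y3 >= 0

Solving the primal: x* = (7, 12).
  primal value c^T x* = 86.
Solving the dual: y* = (0, 4, 2).
  dual value b^T y* = 86.
Strong duality: c^T x* = b^T y*. Confirmed.

86


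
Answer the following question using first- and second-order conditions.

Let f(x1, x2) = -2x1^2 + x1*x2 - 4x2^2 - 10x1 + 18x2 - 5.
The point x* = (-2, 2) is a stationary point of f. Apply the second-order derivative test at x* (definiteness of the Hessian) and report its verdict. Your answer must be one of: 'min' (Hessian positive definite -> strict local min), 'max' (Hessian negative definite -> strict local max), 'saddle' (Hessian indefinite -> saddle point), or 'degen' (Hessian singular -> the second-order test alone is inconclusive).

Compute the Hessian H = grad^2 f:
  H = [[-4, 1], [1, -8]]
Verify stationarity: grad f(x*) = H x* + g = (0, 0).
Eigenvalues of H: -8.2361, -3.7639.
Both eigenvalues < 0, so H is negative definite -> x* is a strict local max.

max


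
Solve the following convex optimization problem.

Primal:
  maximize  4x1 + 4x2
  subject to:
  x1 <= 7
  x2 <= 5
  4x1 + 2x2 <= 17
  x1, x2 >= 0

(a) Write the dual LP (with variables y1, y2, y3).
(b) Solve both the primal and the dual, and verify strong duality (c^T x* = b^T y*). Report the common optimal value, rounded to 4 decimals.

The standard primal-dual pair for 'max c^T x s.t. A x <= b, x >= 0' is:
  Dual:  min b^T y  s.t.  A^T y >= c,  y >= 0.

So the dual LP is:
  minimize  7y1 + 5y2 + 17y3
  subject to:
    y1 + 4y3 >= 4
    y2 + 2y3 >= 4
    y1, y2, y3 >= 0

Solving the primal: x* = (1.75, 5).
  primal value c^T x* = 27.
Solving the dual: y* = (0, 2, 1).
  dual value b^T y* = 27.
Strong duality: c^T x* = b^T y*. Confirmed.

27


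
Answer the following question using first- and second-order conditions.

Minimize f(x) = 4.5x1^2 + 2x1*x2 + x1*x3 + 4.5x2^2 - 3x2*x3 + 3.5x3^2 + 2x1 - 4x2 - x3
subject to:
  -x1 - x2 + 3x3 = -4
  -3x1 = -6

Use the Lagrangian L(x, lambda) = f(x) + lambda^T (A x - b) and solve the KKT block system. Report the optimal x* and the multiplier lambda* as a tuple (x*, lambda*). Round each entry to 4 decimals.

Form the Lagrangian:
  L(x, lambda) = (1/2) x^T Q x + c^T x + lambda^T (A x - b)
Stationarity (grad_x L = 0): Q x + c + A^T lambda = 0.
Primal feasibility: A x = b.

This gives the KKT block system:
  [ Q   A^T ] [ x     ]   [-c ]
  [ A    0  ] [ lambda ] = [ b ]

Solving the linear system:
  x*      = (2, -0.1, -0.7)
  lambda* = (1.2, 5.9667)
  f(x*)   = 22.85

x* = (2, -0.1, -0.7), lambda* = (1.2, 5.9667)


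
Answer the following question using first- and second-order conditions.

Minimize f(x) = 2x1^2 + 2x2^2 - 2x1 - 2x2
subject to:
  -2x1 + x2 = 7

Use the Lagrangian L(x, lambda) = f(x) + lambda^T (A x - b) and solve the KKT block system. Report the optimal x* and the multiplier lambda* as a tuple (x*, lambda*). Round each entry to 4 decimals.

Form the Lagrangian:
  L(x, lambda) = (1/2) x^T Q x + c^T x + lambda^T (A x - b)
Stationarity (grad_x L = 0): Q x + c + A^T lambda = 0.
Primal feasibility: A x = b.

This gives the KKT block system:
  [ Q   A^T ] [ x     ]   [-c ]
  [ A    0  ] [ lambda ] = [ b ]

Solving the linear system:
  x*      = (-2.5, 2)
  lambda* = (-6)
  f(x*)   = 21.5

x* = (-2.5, 2), lambda* = (-6)


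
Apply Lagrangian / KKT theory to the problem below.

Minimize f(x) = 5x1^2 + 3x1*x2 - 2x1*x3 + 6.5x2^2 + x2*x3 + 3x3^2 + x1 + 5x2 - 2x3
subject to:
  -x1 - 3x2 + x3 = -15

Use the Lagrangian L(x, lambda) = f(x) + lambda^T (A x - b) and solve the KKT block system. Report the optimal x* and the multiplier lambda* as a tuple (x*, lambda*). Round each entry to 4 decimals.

Form the Lagrangian:
  L(x, lambda) = (1/2) x^T Q x + c^T x + lambda^T (A x - b)
Stationarity (grad_x L = 0): Q x + c + A^T lambda = 0.
Primal feasibility: A x = b.

This gives the KKT block system:
  [ Q   A^T ] [ x     ]   [-c ]
  [ A    0  ] [ lambda ] = [ b ]

Solving the linear system:
  x*      = (-0.1984, 3.9613, -3.3145)
  lambda* = (17.529)
  f(x*)   = 144.5863

x* = (-0.1984, 3.9613, -3.3145), lambda* = (17.529)


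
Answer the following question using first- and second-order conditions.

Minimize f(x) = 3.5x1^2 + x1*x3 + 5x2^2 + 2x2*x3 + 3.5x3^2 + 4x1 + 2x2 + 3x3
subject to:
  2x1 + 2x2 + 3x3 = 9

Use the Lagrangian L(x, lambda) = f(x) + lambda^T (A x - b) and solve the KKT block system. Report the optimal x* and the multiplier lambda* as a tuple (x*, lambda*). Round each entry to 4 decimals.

Form the Lagrangian:
  L(x, lambda) = (1/2) x^T Q x + c^T x + lambda^T (A x - b)
Stationarity (grad_x L = 0): Q x + c + A^T lambda = 0.
Primal feasibility: A x = b.

This gives the KKT block system:
  [ Q   A^T ] [ x     ]   [-c ]
  [ A    0  ] [ lambda ] = [ b ]

Solving the linear system:
  x*      = (0.941, 0.6658, 1.9287)
  lambda* = (-6.258)
  f(x*)   = 33.602

x* = (0.941, 0.6658, 1.9287), lambda* = (-6.258)


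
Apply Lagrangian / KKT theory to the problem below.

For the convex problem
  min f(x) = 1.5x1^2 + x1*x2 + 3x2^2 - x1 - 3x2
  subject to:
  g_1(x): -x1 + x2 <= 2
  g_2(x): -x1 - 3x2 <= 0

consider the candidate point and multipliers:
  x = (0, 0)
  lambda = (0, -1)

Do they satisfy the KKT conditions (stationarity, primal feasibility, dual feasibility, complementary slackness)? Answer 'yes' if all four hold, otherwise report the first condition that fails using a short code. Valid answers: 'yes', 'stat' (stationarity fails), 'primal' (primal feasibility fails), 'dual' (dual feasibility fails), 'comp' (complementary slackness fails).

Gradient of f: grad f(x) = Q x + c = (-1, -3)
Constraint values g_i(x) = a_i^T x - b_i:
  g_1((0, 0)) = -2
  g_2((0, 0)) = 0
Stationarity residual: grad f(x) + sum_i lambda_i a_i = (0, 0)
  -> stationarity OK
Primal feasibility (all g_i <= 0): OK
Dual feasibility (all lambda_i >= 0): FAILS
Complementary slackness (lambda_i * g_i(x) = 0 for all i): OK

Verdict: the first failing condition is dual_feasibility -> dual.

dual


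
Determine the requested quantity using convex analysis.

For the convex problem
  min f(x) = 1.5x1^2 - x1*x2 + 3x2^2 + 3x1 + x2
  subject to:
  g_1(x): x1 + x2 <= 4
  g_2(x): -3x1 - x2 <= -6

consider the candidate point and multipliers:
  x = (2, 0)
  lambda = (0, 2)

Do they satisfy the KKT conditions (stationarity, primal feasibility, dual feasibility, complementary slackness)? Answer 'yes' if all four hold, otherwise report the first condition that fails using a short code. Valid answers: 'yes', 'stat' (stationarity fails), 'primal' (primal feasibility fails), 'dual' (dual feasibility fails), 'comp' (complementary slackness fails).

Gradient of f: grad f(x) = Q x + c = (9, -1)
Constraint values g_i(x) = a_i^T x - b_i:
  g_1((2, 0)) = -2
  g_2((2, 0)) = 0
Stationarity residual: grad f(x) + sum_i lambda_i a_i = (3, -3)
  -> stationarity FAILS
Primal feasibility (all g_i <= 0): OK
Dual feasibility (all lambda_i >= 0): OK
Complementary slackness (lambda_i * g_i(x) = 0 for all i): OK

Verdict: the first failing condition is stationarity -> stat.

stat


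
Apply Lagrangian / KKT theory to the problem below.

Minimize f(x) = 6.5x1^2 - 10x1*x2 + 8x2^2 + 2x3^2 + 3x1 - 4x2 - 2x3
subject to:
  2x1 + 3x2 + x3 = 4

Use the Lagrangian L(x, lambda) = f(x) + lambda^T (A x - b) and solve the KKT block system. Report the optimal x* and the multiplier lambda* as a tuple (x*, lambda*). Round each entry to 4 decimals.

Form the Lagrangian:
  L(x, lambda) = (1/2) x^T Q x + c^T x + lambda^T (A x - b)
Stationarity (grad_x L = 0): Q x + c + A^T lambda = 0.
Primal feasibility: A x = b.

This gives the KKT block system:
  [ Q   A^T ] [ x     ]   [-c ]
  [ A    0  ] [ lambda ] = [ b ]

Solving the linear system:
  x*      = (0.5, 0.75, 0.75)
  lambda* = (-1)
  f(x*)   = 0.5

x* = (0.5, 0.75, 0.75), lambda* = (-1)


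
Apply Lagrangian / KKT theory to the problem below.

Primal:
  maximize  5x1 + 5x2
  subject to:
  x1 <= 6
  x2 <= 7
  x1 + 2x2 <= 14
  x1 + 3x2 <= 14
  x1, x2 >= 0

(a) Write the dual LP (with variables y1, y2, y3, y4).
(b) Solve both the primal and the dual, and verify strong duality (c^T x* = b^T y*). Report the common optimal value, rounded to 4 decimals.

The standard primal-dual pair for 'max c^T x s.t. A x <= b, x >= 0' is:
  Dual:  min b^T y  s.t.  A^T y >= c,  y >= 0.

So the dual LP is:
  minimize  6y1 + 7y2 + 14y3 + 14y4
  subject to:
    y1 + y3 + y4 >= 5
    y2 + 2y3 + 3y4 >= 5
    y1, y2, y3, y4 >= 0

Solving the primal: x* = (6, 2.6667).
  primal value c^T x* = 43.3333.
Solving the dual: y* = (3.3333, 0, 0, 1.6667).
  dual value b^T y* = 43.3333.
Strong duality: c^T x* = b^T y*. Confirmed.

43.3333


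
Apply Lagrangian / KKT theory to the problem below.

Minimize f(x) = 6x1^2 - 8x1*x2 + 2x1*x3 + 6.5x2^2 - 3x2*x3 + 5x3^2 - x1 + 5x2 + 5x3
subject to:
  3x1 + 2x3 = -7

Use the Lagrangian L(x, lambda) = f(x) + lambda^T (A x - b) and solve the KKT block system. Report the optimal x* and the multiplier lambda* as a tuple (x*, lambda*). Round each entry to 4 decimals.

Form the Lagrangian:
  L(x, lambda) = (1/2) x^T Q x + c^T x + lambda^T (A x - b)
Stationarity (grad_x L = 0): Q x + c + A^T lambda = 0.
Primal feasibility: A x = b.

This gives the KKT block system:
  [ Q   A^T ] [ x     ]   [-c ]
  [ A    0  ] [ lambda ] = [ b ]

Solving the linear system:
  x*      = (-1.4941, -1.5946, -1.2589)
  lambda* = (2.8967)
  f(x*)   = 3.7519

x* = (-1.4941, -1.5946, -1.2589), lambda* = (2.8967)


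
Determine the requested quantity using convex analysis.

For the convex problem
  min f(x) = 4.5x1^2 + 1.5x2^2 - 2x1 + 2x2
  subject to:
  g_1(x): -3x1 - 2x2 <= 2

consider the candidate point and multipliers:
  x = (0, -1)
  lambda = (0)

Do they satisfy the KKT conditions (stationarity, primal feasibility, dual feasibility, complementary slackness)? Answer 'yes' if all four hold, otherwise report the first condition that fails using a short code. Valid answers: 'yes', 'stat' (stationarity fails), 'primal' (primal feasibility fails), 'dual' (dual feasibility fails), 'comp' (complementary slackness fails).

Gradient of f: grad f(x) = Q x + c = (-2, -1)
Constraint values g_i(x) = a_i^T x - b_i:
  g_1((0, -1)) = 0
Stationarity residual: grad f(x) + sum_i lambda_i a_i = (-2, -1)
  -> stationarity FAILS
Primal feasibility (all g_i <= 0): OK
Dual feasibility (all lambda_i >= 0): OK
Complementary slackness (lambda_i * g_i(x) = 0 for all i): OK

Verdict: the first failing condition is stationarity -> stat.

stat


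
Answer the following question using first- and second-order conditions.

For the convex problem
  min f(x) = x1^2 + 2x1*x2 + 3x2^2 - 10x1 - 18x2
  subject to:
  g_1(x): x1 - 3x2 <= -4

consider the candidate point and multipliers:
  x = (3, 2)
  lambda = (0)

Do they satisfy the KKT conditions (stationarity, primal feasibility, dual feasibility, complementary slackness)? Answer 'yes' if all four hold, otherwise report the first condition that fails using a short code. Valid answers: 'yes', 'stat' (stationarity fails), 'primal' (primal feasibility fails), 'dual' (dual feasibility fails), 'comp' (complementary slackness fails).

Gradient of f: grad f(x) = Q x + c = (0, 0)
Constraint values g_i(x) = a_i^T x - b_i:
  g_1((3, 2)) = 1
Stationarity residual: grad f(x) + sum_i lambda_i a_i = (0, 0)
  -> stationarity OK
Primal feasibility (all g_i <= 0): FAILS
Dual feasibility (all lambda_i >= 0): OK
Complementary slackness (lambda_i * g_i(x) = 0 for all i): OK

Verdict: the first failing condition is primal_feasibility -> primal.

primal


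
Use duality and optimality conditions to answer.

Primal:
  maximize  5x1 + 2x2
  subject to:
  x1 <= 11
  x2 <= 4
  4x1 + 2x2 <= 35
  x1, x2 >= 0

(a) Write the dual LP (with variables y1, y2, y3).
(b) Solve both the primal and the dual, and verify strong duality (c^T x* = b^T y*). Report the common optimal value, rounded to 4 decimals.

The standard primal-dual pair for 'max c^T x s.t. A x <= b, x >= 0' is:
  Dual:  min b^T y  s.t.  A^T y >= c,  y >= 0.

So the dual LP is:
  minimize  11y1 + 4y2 + 35y3
  subject to:
    y1 + 4y3 >= 5
    y2 + 2y3 >= 2
    y1, y2, y3 >= 0

Solving the primal: x* = (8.75, 0).
  primal value c^T x* = 43.75.
Solving the dual: y* = (0, 0, 1.25).
  dual value b^T y* = 43.75.
Strong duality: c^T x* = b^T y*. Confirmed.

43.75


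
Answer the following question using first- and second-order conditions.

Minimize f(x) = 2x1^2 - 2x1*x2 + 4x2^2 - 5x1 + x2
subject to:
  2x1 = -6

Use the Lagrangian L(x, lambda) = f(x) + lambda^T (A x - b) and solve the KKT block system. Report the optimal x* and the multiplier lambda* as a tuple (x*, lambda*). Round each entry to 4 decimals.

Form the Lagrangian:
  L(x, lambda) = (1/2) x^T Q x + c^T x + lambda^T (A x - b)
Stationarity (grad_x L = 0): Q x + c + A^T lambda = 0.
Primal feasibility: A x = b.

This gives the KKT block system:
  [ Q   A^T ] [ x     ]   [-c ]
  [ A    0  ] [ lambda ] = [ b ]

Solving the linear system:
  x*      = (-3, -0.875)
  lambda* = (7.625)
  f(x*)   = 29.9375

x* = (-3, -0.875), lambda* = (7.625)


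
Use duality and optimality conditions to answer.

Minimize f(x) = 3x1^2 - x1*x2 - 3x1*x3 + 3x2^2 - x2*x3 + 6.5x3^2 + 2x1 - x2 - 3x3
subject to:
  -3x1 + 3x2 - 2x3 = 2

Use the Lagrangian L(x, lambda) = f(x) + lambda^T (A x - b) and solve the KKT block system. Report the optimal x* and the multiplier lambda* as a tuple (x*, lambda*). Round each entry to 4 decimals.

Form the Lagrangian:
  L(x, lambda) = (1/2) x^T Q x + c^T x + lambda^T (A x - b)
Stationarity (grad_x L = 0): Q x + c + A^T lambda = 0.
Primal feasibility: A x = b.

This gives the KKT block system:
  [ Q   A^T ] [ x     ]   [-c ]
  [ A    0  ] [ lambda ] = [ b ]

Solving the linear system:
  x*      = (-0.4269, 0.304, 0.0964)
  lambda* = (-0.3849)
  f(x*)   = -0.3386

x* = (-0.4269, 0.304, 0.0964), lambda* = (-0.3849)


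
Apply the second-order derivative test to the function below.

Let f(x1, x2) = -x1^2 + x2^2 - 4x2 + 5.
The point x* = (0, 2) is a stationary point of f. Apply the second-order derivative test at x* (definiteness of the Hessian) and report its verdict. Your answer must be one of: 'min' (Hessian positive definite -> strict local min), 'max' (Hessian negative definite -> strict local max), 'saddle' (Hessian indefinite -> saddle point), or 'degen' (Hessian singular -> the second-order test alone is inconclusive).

Compute the Hessian H = grad^2 f:
  H = [[-2, 0], [0, 2]]
Verify stationarity: grad f(x*) = H x* + g = (0, 0).
Eigenvalues of H: -2, 2.
Eigenvalues have mixed signs, so H is indefinite -> x* is a saddle point.

saddle


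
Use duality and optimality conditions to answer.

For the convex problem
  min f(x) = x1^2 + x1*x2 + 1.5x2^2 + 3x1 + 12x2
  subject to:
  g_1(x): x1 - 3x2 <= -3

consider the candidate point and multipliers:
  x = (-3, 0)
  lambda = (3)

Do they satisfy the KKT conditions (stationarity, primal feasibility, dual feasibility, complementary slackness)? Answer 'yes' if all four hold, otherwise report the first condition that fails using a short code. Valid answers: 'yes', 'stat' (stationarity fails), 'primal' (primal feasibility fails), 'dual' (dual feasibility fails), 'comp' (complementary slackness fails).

Gradient of f: grad f(x) = Q x + c = (-3, 9)
Constraint values g_i(x) = a_i^T x - b_i:
  g_1((-3, 0)) = 0
Stationarity residual: grad f(x) + sum_i lambda_i a_i = (0, 0)
  -> stationarity OK
Primal feasibility (all g_i <= 0): OK
Dual feasibility (all lambda_i >= 0): OK
Complementary slackness (lambda_i * g_i(x) = 0 for all i): OK

Verdict: yes, KKT holds.

yes


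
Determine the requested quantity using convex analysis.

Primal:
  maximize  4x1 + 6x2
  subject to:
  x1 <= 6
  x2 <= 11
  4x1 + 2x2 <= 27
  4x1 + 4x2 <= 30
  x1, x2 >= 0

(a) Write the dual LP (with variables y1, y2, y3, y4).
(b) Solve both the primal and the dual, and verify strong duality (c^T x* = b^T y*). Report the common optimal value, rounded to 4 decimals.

The standard primal-dual pair for 'max c^T x s.t. A x <= b, x >= 0' is:
  Dual:  min b^T y  s.t.  A^T y >= c,  y >= 0.

So the dual LP is:
  minimize  6y1 + 11y2 + 27y3 + 30y4
  subject to:
    y1 + 4y3 + 4y4 >= 4
    y2 + 2y3 + 4y4 >= 6
    y1, y2, y3, y4 >= 0

Solving the primal: x* = (0, 7.5).
  primal value c^T x* = 45.
Solving the dual: y* = (0, 0, 0, 1.5).
  dual value b^T y* = 45.
Strong duality: c^T x* = b^T y*. Confirmed.

45


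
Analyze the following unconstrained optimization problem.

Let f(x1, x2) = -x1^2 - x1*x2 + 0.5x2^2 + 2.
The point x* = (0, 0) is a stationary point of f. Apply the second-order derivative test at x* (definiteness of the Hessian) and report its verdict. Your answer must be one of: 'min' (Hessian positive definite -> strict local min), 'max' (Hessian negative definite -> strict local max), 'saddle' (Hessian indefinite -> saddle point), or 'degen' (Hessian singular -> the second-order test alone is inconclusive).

Compute the Hessian H = grad^2 f:
  H = [[-2, -1], [-1, 1]]
Verify stationarity: grad f(x*) = H x* + g = (0, 0).
Eigenvalues of H: -2.3028, 1.3028.
Eigenvalues have mixed signs, so H is indefinite -> x* is a saddle point.

saddle


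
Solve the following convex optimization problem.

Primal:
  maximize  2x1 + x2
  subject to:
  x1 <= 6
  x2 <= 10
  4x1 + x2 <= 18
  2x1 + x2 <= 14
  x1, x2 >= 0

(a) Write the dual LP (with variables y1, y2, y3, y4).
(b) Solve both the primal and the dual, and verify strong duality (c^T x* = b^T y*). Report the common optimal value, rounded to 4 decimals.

The standard primal-dual pair for 'max c^T x s.t. A x <= b, x >= 0' is:
  Dual:  min b^T y  s.t.  A^T y >= c,  y >= 0.

So the dual LP is:
  minimize  6y1 + 10y2 + 18y3 + 14y4
  subject to:
    y1 + 4y3 + 2y4 >= 2
    y2 + y3 + y4 >= 1
    y1, y2, y3, y4 >= 0

Solving the primal: x* = (2, 10).
  primal value c^T x* = 14.
Solving the dual: y* = (0, 0.5, 0.5, 0).
  dual value b^T y* = 14.
Strong duality: c^T x* = b^T y*. Confirmed.

14


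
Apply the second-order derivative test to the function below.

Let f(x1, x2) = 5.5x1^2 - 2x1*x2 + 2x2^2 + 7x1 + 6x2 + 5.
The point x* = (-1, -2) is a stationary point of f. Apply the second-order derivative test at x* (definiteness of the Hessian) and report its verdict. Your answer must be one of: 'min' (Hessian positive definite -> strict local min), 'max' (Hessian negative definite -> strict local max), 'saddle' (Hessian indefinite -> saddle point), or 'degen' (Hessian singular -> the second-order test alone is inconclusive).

Compute the Hessian H = grad^2 f:
  H = [[11, -2], [-2, 4]]
Verify stationarity: grad f(x*) = H x* + g = (0, 0).
Eigenvalues of H: 3.4689, 11.5311.
Both eigenvalues > 0, so H is positive definite -> x* is a strict local min.

min


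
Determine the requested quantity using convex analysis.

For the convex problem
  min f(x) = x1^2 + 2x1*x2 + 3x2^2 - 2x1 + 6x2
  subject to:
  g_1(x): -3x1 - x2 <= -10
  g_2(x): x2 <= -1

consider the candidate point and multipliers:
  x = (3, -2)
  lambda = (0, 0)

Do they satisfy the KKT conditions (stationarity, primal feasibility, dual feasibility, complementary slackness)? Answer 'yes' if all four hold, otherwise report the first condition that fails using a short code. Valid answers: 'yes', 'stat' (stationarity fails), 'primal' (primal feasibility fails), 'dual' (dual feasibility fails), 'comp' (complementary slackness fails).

Gradient of f: grad f(x) = Q x + c = (0, 0)
Constraint values g_i(x) = a_i^T x - b_i:
  g_1((3, -2)) = 3
  g_2((3, -2)) = -1
Stationarity residual: grad f(x) + sum_i lambda_i a_i = (0, 0)
  -> stationarity OK
Primal feasibility (all g_i <= 0): FAILS
Dual feasibility (all lambda_i >= 0): OK
Complementary slackness (lambda_i * g_i(x) = 0 for all i): OK

Verdict: the first failing condition is primal_feasibility -> primal.

primal


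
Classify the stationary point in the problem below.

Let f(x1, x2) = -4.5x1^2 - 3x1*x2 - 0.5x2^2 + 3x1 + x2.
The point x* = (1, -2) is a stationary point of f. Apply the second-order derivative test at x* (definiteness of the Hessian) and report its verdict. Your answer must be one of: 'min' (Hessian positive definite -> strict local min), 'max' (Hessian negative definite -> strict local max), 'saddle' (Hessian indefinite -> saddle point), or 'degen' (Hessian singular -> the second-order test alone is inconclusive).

Compute the Hessian H = grad^2 f:
  H = [[-9, -3], [-3, -1]]
Verify stationarity: grad f(x*) = H x* + g = (0, 0).
Eigenvalues of H: -10, 0.
H has a zero eigenvalue (singular; negative semidefinite but not definite), so H is neither positive definite, negative definite, nor indefinite. The second-order test alone is inconclusive -> degen.
(Indeed, f is constant along the null direction of H through x*, so x* is not a strict local extremum.)

degen


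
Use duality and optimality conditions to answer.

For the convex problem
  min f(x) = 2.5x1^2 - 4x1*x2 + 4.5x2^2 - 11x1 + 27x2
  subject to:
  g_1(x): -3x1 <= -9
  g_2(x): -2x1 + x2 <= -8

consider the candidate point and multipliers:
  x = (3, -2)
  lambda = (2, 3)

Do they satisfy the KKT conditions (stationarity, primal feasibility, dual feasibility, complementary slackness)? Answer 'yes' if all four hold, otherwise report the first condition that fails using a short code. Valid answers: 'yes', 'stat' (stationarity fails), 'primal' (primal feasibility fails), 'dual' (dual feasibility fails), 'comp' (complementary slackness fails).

Gradient of f: grad f(x) = Q x + c = (12, -3)
Constraint values g_i(x) = a_i^T x - b_i:
  g_1((3, -2)) = 0
  g_2((3, -2)) = 0
Stationarity residual: grad f(x) + sum_i lambda_i a_i = (0, 0)
  -> stationarity OK
Primal feasibility (all g_i <= 0): OK
Dual feasibility (all lambda_i >= 0): OK
Complementary slackness (lambda_i * g_i(x) = 0 for all i): OK

Verdict: yes, KKT holds.

yes


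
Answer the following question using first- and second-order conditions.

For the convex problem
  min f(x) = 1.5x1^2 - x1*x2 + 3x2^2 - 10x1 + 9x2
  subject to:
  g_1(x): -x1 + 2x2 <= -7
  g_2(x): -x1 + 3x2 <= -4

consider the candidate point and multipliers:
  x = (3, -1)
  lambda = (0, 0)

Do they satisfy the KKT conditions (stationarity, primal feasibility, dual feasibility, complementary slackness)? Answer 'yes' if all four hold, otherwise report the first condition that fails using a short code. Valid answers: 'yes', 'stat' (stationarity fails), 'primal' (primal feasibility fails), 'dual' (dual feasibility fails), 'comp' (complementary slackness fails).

Gradient of f: grad f(x) = Q x + c = (0, 0)
Constraint values g_i(x) = a_i^T x - b_i:
  g_1((3, -1)) = 2
  g_2((3, -1)) = -2
Stationarity residual: grad f(x) + sum_i lambda_i a_i = (0, 0)
  -> stationarity OK
Primal feasibility (all g_i <= 0): FAILS
Dual feasibility (all lambda_i >= 0): OK
Complementary slackness (lambda_i * g_i(x) = 0 for all i): OK

Verdict: the first failing condition is primal_feasibility -> primal.

primal


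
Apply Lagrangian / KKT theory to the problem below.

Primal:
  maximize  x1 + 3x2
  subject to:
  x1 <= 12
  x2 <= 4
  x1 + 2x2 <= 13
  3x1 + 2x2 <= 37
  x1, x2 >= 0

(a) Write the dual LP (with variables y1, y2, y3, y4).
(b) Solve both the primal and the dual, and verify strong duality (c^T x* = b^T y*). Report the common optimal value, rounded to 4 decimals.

The standard primal-dual pair for 'max c^T x s.t. A x <= b, x >= 0' is:
  Dual:  min b^T y  s.t.  A^T y >= c,  y >= 0.

So the dual LP is:
  minimize  12y1 + 4y2 + 13y3 + 37y4
  subject to:
    y1 + y3 + 3y4 >= 1
    y2 + 2y3 + 2y4 >= 3
    y1, y2, y3, y4 >= 0

Solving the primal: x* = (5, 4).
  primal value c^T x* = 17.
Solving the dual: y* = (0, 1, 1, 0).
  dual value b^T y* = 17.
Strong duality: c^T x* = b^T y*. Confirmed.

17


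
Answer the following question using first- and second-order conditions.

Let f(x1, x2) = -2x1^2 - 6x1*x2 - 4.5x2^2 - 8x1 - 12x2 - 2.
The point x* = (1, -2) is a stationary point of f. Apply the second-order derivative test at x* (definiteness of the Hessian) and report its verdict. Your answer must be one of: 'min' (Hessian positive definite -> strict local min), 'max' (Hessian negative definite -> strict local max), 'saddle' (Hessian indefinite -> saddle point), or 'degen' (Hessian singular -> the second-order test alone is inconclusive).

Compute the Hessian H = grad^2 f:
  H = [[-4, -6], [-6, -9]]
Verify stationarity: grad f(x*) = H x* + g = (0, 0).
Eigenvalues of H: -13, 0.
H has a zero eigenvalue (singular; negative semidefinite but not definite), so H is neither positive definite, negative definite, nor indefinite. The second-order test alone is inconclusive -> degen.
(Indeed, f is constant along the null direction of H through x*, so x* is not a strict local extremum.)

degen


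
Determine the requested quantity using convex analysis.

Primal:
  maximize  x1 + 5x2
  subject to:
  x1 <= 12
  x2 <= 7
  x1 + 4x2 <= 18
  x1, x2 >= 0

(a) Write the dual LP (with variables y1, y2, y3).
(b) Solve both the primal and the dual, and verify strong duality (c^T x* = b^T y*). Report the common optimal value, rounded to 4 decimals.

The standard primal-dual pair for 'max c^T x s.t. A x <= b, x >= 0' is:
  Dual:  min b^T y  s.t.  A^T y >= c,  y >= 0.

So the dual LP is:
  minimize  12y1 + 7y2 + 18y3
  subject to:
    y1 + y3 >= 1
    y2 + 4y3 >= 5
    y1, y2, y3 >= 0

Solving the primal: x* = (0, 4.5).
  primal value c^T x* = 22.5.
Solving the dual: y* = (0, 0, 1.25).
  dual value b^T y* = 22.5.
Strong duality: c^T x* = b^T y*. Confirmed.

22.5


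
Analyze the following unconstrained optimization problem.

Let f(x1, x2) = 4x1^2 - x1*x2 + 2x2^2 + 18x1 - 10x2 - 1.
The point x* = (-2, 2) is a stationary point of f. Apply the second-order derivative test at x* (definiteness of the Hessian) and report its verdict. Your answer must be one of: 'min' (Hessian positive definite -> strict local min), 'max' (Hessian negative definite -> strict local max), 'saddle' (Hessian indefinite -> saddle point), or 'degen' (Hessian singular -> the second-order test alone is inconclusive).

Compute the Hessian H = grad^2 f:
  H = [[8, -1], [-1, 4]]
Verify stationarity: grad f(x*) = H x* + g = (0, 0).
Eigenvalues of H: 3.7639, 8.2361.
Both eigenvalues > 0, so H is positive definite -> x* is a strict local min.

min


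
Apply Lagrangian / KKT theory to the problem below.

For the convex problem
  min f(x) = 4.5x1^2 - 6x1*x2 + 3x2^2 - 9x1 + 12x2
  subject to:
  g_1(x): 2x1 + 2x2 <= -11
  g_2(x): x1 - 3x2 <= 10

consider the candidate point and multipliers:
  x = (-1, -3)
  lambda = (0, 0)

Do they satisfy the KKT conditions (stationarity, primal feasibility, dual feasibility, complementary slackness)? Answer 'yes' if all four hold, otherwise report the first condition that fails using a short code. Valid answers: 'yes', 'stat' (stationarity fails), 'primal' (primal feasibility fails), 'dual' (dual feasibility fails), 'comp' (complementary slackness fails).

Gradient of f: grad f(x) = Q x + c = (0, 0)
Constraint values g_i(x) = a_i^T x - b_i:
  g_1((-1, -3)) = 3
  g_2((-1, -3)) = -2
Stationarity residual: grad f(x) + sum_i lambda_i a_i = (0, 0)
  -> stationarity OK
Primal feasibility (all g_i <= 0): FAILS
Dual feasibility (all lambda_i >= 0): OK
Complementary slackness (lambda_i * g_i(x) = 0 for all i): OK

Verdict: the first failing condition is primal_feasibility -> primal.

primal


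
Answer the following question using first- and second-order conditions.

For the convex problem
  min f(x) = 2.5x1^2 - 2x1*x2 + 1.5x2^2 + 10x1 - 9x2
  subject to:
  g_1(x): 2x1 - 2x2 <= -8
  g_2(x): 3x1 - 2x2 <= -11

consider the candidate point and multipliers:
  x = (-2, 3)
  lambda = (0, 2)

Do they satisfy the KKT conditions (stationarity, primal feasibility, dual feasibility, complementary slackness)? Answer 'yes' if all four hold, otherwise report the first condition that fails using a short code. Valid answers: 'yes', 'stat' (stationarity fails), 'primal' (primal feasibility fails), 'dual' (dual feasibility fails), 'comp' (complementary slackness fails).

Gradient of f: grad f(x) = Q x + c = (-6, 4)
Constraint values g_i(x) = a_i^T x - b_i:
  g_1((-2, 3)) = -2
  g_2((-2, 3)) = -1
Stationarity residual: grad f(x) + sum_i lambda_i a_i = (0, 0)
  -> stationarity OK
Primal feasibility (all g_i <= 0): OK
Dual feasibility (all lambda_i >= 0): OK
Complementary slackness (lambda_i * g_i(x) = 0 for all i): FAILS

Verdict: the first failing condition is complementary_slackness -> comp.

comp


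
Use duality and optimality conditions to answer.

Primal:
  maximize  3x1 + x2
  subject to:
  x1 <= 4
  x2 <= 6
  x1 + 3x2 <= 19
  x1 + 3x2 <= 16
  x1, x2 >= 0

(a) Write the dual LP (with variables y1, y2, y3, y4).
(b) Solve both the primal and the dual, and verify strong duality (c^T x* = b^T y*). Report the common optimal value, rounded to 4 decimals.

The standard primal-dual pair for 'max c^T x s.t. A x <= b, x >= 0' is:
  Dual:  min b^T y  s.t.  A^T y >= c,  y >= 0.

So the dual LP is:
  minimize  4y1 + 6y2 + 19y3 + 16y4
  subject to:
    y1 + y3 + y4 >= 3
    y2 + 3y3 + 3y4 >= 1
    y1, y2, y3, y4 >= 0

Solving the primal: x* = (4, 4).
  primal value c^T x* = 16.
Solving the dual: y* = (2.6667, 0, 0, 0.3333).
  dual value b^T y* = 16.
Strong duality: c^T x* = b^T y*. Confirmed.

16


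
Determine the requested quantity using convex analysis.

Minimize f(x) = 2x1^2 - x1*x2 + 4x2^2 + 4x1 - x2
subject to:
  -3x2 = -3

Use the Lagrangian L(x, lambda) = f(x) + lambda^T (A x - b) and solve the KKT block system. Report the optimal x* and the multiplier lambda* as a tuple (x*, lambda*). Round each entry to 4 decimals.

Form the Lagrangian:
  L(x, lambda) = (1/2) x^T Q x + c^T x + lambda^T (A x - b)
Stationarity (grad_x L = 0): Q x + c + A^T lambda = 0.
Primal feasibility: A x = b.

This gives the KKT block system:
  [ Q   A^T ] [ x     ]   [-c ]
  [ A    0  ] [ lambda ] = [ b ]

Solving the linear system:
  x*      = (-0.75, 1)
  lambda* = (2.5833)
  f(x*)   = 1.875

x* = (-0.75, 1), lambda* = (2.5833)


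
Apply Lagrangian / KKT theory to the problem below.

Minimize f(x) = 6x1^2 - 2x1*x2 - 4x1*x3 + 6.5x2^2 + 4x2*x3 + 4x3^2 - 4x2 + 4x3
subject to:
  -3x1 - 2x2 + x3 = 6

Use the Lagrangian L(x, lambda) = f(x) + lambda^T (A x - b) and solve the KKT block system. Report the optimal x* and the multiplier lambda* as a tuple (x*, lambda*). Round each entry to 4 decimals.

Form the Lagrangian:
  L(x, lambda) = (1/2) x^T Q x + c^T x + lambda^T (A x - b)
Stationarity (grad_x L = 0): Q x + c + A^T lambda = 0.
Primal feasibility: A x = b.

This gives the KKT block system:
  [ Q   A^T ] [ x     ]   [-c ]
  [ A    0  ] [ lambda ] = [ b ]

Solving the linear system:
  x*      = (-1.5966, -0.7241, -0.2379)
  lambda* = (-5.5862)
  f(x*)   = 17.731

x* = (-1.5966, -0.7241, -0.2379), lambda* = (-5.5862)


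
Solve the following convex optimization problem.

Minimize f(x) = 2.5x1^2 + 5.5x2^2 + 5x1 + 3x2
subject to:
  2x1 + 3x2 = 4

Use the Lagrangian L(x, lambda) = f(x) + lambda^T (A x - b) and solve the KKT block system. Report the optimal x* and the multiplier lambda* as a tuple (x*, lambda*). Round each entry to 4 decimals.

Form the Lagrangian:
  L(x, lambda) = (1/2) x^T Q x + c^T x + lambda^T (A x - b)
Stationarity (grad_x L = 0): Q x + c + A^T lambda = 0.
Primal feasibility: A x = b.

This gives the KKT block system:
  [ Q   A^T ] [ x     ]   [-c ]
  [ A    0  ] [ lambda ] = [ b ]

Solving the linear system:
  x*      = (0.6854, 0.8764)
  lambda* = (-4.2135)
  f(x*)   = 11.4551

x* = (0.6854, 0.8764), lambda* = (-4.2135)


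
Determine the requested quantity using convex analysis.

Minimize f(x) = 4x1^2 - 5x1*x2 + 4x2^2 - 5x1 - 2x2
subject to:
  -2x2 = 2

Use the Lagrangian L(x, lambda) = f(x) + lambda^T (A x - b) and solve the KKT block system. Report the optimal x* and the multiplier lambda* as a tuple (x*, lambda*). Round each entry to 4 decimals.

Form the Lagrangian:
  L(x, lambda) = (1/2) x^T Q x + c^T x + lambda^T (A x - b)
Stationarity (grad_x L = 0): Q x + c + A^T lambda = 0.
Primal feasibility: A x = b.

This gives the KKT block system:
  [ Q   A^T ] [ x     ]   [-c ]
  [ A    0  ] [ lambda ] = [ b ]

Solving the linear system:
  x*      = (0, -1)
  lambda* = (-5)
  f(x*)   = 6

x* = (0, -1), lambda* = (-5)


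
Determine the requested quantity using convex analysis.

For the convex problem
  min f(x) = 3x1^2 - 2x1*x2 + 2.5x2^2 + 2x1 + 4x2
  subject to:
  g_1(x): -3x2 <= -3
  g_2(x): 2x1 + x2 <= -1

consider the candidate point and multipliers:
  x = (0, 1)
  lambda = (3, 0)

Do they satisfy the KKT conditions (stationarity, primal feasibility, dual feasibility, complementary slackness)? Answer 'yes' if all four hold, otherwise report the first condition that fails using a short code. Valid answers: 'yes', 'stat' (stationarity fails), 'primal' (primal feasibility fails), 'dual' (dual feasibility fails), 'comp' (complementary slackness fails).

Gradient of f: grad f(x) = Q x + c = (0, 9)
Constraint values g_i(x) = a_i^T x - b_i:
  g_1((0, 1)) = 0
  g_2((0, 1)) = 2
Stationarity residual: grad f(x) + sum_i lambda_i a_i = (0, 0)
  -> stationarity OK
Primal feasibility (all g_i <= 0): FAILS
Dual feasibility (all lambda_i >= 0): OK
Complementary slackness (lambda_i * g_i(x) = 0 for all i): OK

Verdict: the first failing condition is primal_feasibility -> primal.

primal


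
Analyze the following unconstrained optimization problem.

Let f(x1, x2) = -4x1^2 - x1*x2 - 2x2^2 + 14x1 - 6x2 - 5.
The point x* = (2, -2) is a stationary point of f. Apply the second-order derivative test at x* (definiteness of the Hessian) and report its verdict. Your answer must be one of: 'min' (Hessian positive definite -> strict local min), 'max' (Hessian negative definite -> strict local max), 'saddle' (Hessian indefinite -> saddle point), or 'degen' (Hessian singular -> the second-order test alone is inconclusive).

Compute the Hessian H = grad^2 f:
  H = [[-8, -1], [-1, -4]]
Verify stationarity: grad f(x*) = H x* + g = (0, 0).
Eigenvalues of H: -8.2361, -3.7639.
Both eigenvalues < 0, so H is negative definite -> x* is a strict local max.

max


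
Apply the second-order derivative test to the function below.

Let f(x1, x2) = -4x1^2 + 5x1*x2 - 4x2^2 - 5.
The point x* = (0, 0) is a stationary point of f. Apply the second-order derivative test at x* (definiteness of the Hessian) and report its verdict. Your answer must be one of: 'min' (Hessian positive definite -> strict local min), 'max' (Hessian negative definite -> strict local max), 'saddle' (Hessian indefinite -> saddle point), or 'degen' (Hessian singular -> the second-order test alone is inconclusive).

Compute the Hessian H = grad^2 f:
  H = [[-8, 5], [5, -8]]
Verify stationarity: grad f(x*) = H x* + g = (0, 0).
Eigenvalues of H: -13, -3.
Both eigenvalues < 0, so H is negative definite -> x* is a strict local max.

max


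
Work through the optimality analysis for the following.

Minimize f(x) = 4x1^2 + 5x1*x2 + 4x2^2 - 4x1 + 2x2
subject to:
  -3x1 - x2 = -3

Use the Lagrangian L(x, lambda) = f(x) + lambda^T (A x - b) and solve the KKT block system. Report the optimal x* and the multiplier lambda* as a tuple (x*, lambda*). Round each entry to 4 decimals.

Form the Lagrangian:
  L(x, lambda) = (1/2) x^T Q x + c^T x + lambda^T (A x - b)
Stationarity (grad_x L = 0): Q x + c + A^T lambda = 0.
Primal feasibility: A x = b.

This gives the KKT block system:
  [ Q   A^T ] [ x     ]   [-c ]
  [ A    0  ] [ lambda ] = [ b ]

Solving the linear system:
  x*      = (1.34, -1.02)
  lambda* = (0.54)
  f(x*)   = -2.89

x* = (1.34, -1.02), lambda* = (0.54)


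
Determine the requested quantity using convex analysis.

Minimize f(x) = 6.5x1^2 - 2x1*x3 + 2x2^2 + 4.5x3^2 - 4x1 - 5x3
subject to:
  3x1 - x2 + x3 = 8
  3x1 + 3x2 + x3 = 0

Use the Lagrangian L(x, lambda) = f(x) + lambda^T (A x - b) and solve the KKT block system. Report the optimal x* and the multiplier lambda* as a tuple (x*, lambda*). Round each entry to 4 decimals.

Form the Lagrangian:
  L(x, lambda) = (1/2) x^T Q x + c^T x + lambda^T (A x - b)
Stationarity (grad_x L = 0): Q x + c + A^T lambda = 0.
Primal feasibility: A x = b.

This gives the KKT block system:
  [ Q   A^T ] [ x     ]   [-c ]
  [ A    0  ] [ lambda ] = [ b ]

Solving the linear system:
  x*      = (1.5377, -2, 1.3868)
  lambda* = (-5.3042, 0.8986)
  f(x*)   = 14.6745

x* = (1.5377, -2, 1.3868), lambda* = (-5.3042, 0.8986)


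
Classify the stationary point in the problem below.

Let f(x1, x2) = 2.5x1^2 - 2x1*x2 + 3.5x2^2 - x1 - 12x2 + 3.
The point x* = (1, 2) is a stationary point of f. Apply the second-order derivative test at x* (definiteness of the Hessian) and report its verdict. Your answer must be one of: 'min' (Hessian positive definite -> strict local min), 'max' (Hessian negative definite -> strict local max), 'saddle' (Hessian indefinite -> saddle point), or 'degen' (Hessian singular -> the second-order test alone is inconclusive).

Compute the Hessian H = grad^2 f:
  H = [[5, -2], [-2, 7]]
Verify stationarity: grad f(x*) = H x* + g = (0, 0).
Eigenvalues of H: 3.7639, 8.2361.
Both eigenvalues > 0, so H is positive definite -> x* is a strict local min.

min
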